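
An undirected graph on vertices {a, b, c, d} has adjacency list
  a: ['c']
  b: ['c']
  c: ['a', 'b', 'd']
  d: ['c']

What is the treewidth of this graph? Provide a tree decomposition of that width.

Every bag has size at most 2, so the width is 2 − 1 = 1 and tw(G) ≤ 1. Since G has at least one edge (e.g. c–b), it is not an edgeless graph, so tw(G) ≥ 1. Therefore the treewidth is 1.

Treewidth 1.
One optimal decomposition is:
Bags: B1 = {b, c}  B2 = {c, d}  B3 = {a, c}
Tree: B1–B2, B1–B3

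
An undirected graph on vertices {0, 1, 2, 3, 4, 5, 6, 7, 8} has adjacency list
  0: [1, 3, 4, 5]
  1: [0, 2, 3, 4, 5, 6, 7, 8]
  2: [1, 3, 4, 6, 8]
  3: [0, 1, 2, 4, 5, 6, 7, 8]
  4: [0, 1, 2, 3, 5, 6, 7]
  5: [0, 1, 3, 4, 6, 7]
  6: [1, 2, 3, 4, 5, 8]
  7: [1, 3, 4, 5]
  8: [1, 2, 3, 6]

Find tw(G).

A width-4 tree decomposition is:
Bags: B1 = {1, 2, 3, 4, 6}  B2 = {1, 2, 3, 6, 8}  B3 = {1, 3, 4, 5, 6}  B4 = {1, 3, 4, 5, 7}  B5 = {0, 1, 3, 4, 5}
Tree: B1–B2, B1–B3, B3–B4, B4–B5
The largest bag has 5 vertices, giving width 4; this decomposition certifies tw(G) ≤ 4. For the lower bound, the 5 vertices {1, 2, 3, 6, 8} are pairwise adjacent, and any tree decomposition puts a clique entirely inside one bag — forcing width ≥ 4. The upper and lower bounds meet at 4, so that is the treewidth.

4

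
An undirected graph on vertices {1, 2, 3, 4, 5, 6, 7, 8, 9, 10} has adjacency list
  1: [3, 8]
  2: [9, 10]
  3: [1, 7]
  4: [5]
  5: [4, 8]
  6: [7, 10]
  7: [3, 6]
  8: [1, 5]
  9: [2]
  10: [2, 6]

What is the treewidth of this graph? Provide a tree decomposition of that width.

Treewidth 1.
One optimal decomposition is:
Bags: B1 = {2, 9}  B2 = {2, 10}  B3 = {6, 10}  B4 = {6, 7}  B5 = {3, 7}  B6 = {1, 3}  B7 = {1, 8}  B8 = {5, 8}  B9 = {4, 5}
Tree: B1–B2, B2–B3, B3–B4, B4–B5, B5–B6, B6–B7, B7–B8, B8–B9

Every bag has size at most 2, so the width is 2 − 1 = 1 and tw(G) ≤ 1. G has an edge, so its treewidth is at least 1. Hence tw(G) = 1 exactly.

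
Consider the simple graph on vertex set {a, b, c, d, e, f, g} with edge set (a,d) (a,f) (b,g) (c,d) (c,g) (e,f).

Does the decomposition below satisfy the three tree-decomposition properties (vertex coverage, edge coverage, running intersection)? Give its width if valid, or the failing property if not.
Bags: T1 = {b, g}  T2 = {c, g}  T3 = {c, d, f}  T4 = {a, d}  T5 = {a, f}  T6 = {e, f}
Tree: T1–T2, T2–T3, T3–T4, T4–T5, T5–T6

A tree decomposition must satisfy three properties: every vertex lies in some bag; for every edge, both endpoints lie together in some bag; and for every vertex, the bags containing it form a connected subtree. Here bags containing vertex f are not connected in the tree, so the decomposition is invalid.

No — bags containing vertex f are not connected in the tree.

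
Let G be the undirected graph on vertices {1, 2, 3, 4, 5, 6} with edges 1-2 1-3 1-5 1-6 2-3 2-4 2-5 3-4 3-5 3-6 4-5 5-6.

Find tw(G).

3

A width-3 tree decomposition is:
Bags: B1 = {1, 2, 3, 5}  B2 = {2, 3, 4, 5}  B3 = {1, 3, 5, 6}
Tree: B1–B2, B1–B3
Every bag has size at most 4, so the width is 4 − 1 = 3 and tw(G) ≤ 3. On the other hand G contains the 4-clique {1, 2, 3, 5}. A clique must lie in a single bag of any decomposition, so no decomposition can have width below 3. The upper and lower bounds meet at 3, so that is the treewidth.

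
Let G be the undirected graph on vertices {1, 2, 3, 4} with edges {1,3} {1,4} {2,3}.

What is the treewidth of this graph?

A width-1 tree decomposition is:
Bags: B1 = {1, 3}  B2 = {2, 3}  B3 = {1, 4}
Tree: B1–B2, B1–B3
Each bag holds 2 vertices, so the decomposition has width 1, which upper-bounds the treewidth. G has an edge, so its treewidth is at least 1. Therefore the treewidth is 1.

1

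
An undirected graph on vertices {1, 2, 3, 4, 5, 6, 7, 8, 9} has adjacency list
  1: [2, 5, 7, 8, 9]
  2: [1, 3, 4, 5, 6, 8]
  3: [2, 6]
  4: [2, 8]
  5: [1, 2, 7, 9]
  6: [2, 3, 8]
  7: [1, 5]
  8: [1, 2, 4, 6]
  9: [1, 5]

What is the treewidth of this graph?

2

A width-2 tree decomposition is:
Bags: B1 = {1, 2, 8}  B2 = {2, 6, 8}  B3 = {2, 4, 8}  B4 = {2, 3, 6}  B5 = {1, 2, 5}  B6 = {1, 5, 9}  B7 = {1, 5, 7}
Tree: B1–B2, B1–B3, B2–B4, B1–B5, B5–B6, B5–B7
The largest bag has 3 vertices, giving width 2; this decomposition certifies tw(G) ≤ 2. Conversely, {1, 5, 9} is a clique of size 3, and the vertices of any clique must share a bag in every tree decomposition; so some bag has ≥ 3 vertices and tw(G) ≥ 2. Hence tw(G) = 2 exactly.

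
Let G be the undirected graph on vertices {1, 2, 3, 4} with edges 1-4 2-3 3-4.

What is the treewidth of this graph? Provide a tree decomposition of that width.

Each bag holds 2 vertices, so the decomposition has width 1, which upper-bounds the treewidth. Since G has at least one edge (e.g. 2–3), it is not an edgeless graph, so tw(G) ≥ 1. The upper and lower bounds meet at 1, so that is the treewidth.

Treewidth 1.
One optimal decomposition is:
Bags: B1 = {2, 3}  B2 = {3, 4}  B3 = {1, 4}
Tree: B1–B2, B2–B3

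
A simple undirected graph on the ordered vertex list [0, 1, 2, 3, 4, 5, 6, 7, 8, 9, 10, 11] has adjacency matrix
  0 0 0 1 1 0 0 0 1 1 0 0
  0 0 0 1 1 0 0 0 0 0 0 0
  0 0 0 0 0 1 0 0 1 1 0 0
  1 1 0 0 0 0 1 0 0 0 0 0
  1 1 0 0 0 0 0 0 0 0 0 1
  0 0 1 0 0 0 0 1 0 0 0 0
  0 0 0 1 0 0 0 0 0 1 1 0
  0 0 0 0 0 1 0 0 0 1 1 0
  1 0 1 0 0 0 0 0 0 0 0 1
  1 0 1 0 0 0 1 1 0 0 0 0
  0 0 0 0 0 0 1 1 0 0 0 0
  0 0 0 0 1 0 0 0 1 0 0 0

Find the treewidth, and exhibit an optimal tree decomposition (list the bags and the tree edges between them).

Each bag holds 4 vertices, so the decomposition has width 3, which upper-bounds the treewidth. For the lower bound: the 4 vertex sets {1,4,11}, {8}, {0}, {2,3,6,9} are disjoint, each induces a connected subgraph, and every pair is joined by at least one edge of G. Contracting each set to a single vertex therefore yields K_{4} as a minor, and since treewidth is minor-monotone, tw(G) ≥ tw(K_{4}) = 3. Combining the bounds, tw(G) = 3.

Treewidth 3.
One optimal decomposition is:
Bags: B1 = {1, 4, 8, 11}  B2 = {0, 1, 4, 8}  B3 = {0, 1, 3, 8}  B4 = {0, 2, 3, 8}  B5 = {0, 2, 3, 9}  B6 = {2, 3, 6, 9}  B7 = {2, 5, 6, 9}  B8 = {5, 6, 7, 9}  B9 = {5, 6, 7, 10}
Tree: B1–B2, B2–B3, B3–B4, B4–B5, B5–B6, B6–B7, B7–B8, B8–B9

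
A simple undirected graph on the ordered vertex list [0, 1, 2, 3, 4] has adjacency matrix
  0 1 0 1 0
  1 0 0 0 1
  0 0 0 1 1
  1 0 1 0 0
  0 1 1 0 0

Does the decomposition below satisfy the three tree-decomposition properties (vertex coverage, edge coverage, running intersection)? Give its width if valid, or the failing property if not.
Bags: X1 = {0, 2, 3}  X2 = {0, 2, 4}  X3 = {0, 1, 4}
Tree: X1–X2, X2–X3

Yes; width 2.

Vertex coverage: the bags together contain {0, 1, 2, 3, 4}, the full vertex set. Edge coverage: each edge of G has both endpoints in at least one bag. Running intersection: for every vertex, the bags containing it form a connected subtree. All three properties hold, so this is a valid tree decomposition of width max|bag| − 1 = 2, and hence tw(G) ≤ 2.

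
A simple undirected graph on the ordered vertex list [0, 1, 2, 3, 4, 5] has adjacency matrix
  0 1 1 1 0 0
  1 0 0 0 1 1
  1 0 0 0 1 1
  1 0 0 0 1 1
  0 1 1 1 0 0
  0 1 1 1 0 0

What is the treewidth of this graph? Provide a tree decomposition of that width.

Each bag holds 4 vertices, so the decomposition has width 3, which upper-bounds the treewidth. For the lower bound: the 4 vertex sets {0,1}, {2,5}, {4}, {3} are disjoint, each induces a connected subgraph, and every pair is joined by at least one edge of G. Contracting each set to a single vertex therefore yields K_{4} as a minor, and since treewidth is minor-monotone, tw(G) ≥ tw(K_{4}) = 3. Combining the bounds, tw(G) = 3.

Treewidth 3.
One optimal decomposition is:
Bags: B1 = {0, 1, 4, 5}  B2 = {0, 2, 4, 5}  B3 = {0, 3, 4, 5}
Tree: B1–B2, B2–B3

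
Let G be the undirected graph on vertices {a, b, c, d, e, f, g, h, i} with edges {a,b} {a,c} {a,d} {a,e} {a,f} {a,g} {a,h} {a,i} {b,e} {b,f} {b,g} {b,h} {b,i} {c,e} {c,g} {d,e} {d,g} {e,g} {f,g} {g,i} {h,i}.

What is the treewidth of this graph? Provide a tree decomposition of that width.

Each bag holds 4 vertices, so the decomposition has width 3, which upper-bounds the treewidth. Conversely, {a, d, e, g} is a clique of size 4, and the vertices of any clique must share a bag in every tree decomposition; so some bag has ≥ 4 vertices and tw(G) ≥ 3. Combining the bounds, tw(G) = 3.

Treewidth 3.
Bags: B1 = {a, b, g, i}  B2 = {a, b, e, g}  B3 = {a, d, e, g}  B4 = {a, c, e, g}  B5 = {a, b, h, i}  B6 = {a, b, f, g}
Tree: B1–B2, B2–B3, B3–B4, B1–B5, B1–B6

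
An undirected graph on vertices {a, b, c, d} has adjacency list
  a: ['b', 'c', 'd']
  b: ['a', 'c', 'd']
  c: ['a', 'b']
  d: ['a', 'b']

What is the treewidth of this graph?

A width-2 tree decomposition is:
Bags: B1 = {a, b, d}  B2 = {a, b, c}
Tree: B1–B2
Each bag holds 3 vertices, so the decomposition has width 2, which upper-bounds the treewidth. On the other hand G contains the 3-clique {a, b, d}. A clique must lie in a single bag of any decomposition, so no decomposition can have width below 2. Therefore the treewidth is 2.

2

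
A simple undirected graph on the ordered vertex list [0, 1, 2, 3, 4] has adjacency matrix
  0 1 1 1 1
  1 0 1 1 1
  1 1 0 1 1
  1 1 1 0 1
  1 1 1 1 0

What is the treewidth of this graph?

A width-4 tree decomposition is:
Bags: B1 = {0, 1, 2, 3, 4}
Tree: (single bag)
With just one bag of size 5, the width is 5 − 1 = 4, so tw(G) ≤ 4. On the other hand G contains the 5-clique {0, 1, 2, 3, 4}. A clique must lie in a single bag of any decomposition, so no decomposition can have width below 4. The upper and lower bounds meet at 4, so that is the treewidth.

4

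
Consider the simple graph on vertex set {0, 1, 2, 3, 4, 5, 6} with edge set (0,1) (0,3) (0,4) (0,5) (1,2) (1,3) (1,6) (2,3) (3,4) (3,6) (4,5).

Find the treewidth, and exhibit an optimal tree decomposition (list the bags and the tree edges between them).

Treewidth 2.
Bags: B1 = {0, 1, 3}  B2 = {1, 3, 6}  B3 = {1, 2, 3}  B4 = {0, 3, 4}  B5 = {0, 4, 5}
Tree: B1–B2, B2–B3, B1–B4, B4–B5

Each bag holds 3 vertices, so the decomposition has width 2, which upper-bounds the treewidth. Conversely, {0, 1, 3} is a clique of size 3, and the vertices of any clique must share a bag in every tree decomposition; so some bag has ≥ 3 vertices and tw(G) ≥ 2. Therefore the treewidth is 2.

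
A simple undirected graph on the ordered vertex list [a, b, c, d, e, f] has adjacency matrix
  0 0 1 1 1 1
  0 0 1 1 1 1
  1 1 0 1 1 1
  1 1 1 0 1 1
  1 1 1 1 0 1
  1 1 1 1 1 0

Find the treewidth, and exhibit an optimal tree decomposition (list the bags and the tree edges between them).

The largest bag has 5 vertices, giving width 4; this decomposition certifies tw(G) ≤ 4. Conversely, {a, c, d, e, f} is a clique of size 5, and the vertices of any clique must share a bag in every tree decomposition; so some bag has ≥ 5 vertices and tw(G) ≥ 4. Hence tw(G) = 4 exactly.

Treewidth 4.
Bags: B1 = {b, c, d, e, f}  B2 = {a, c, d, e, f}
Tree: B1–B2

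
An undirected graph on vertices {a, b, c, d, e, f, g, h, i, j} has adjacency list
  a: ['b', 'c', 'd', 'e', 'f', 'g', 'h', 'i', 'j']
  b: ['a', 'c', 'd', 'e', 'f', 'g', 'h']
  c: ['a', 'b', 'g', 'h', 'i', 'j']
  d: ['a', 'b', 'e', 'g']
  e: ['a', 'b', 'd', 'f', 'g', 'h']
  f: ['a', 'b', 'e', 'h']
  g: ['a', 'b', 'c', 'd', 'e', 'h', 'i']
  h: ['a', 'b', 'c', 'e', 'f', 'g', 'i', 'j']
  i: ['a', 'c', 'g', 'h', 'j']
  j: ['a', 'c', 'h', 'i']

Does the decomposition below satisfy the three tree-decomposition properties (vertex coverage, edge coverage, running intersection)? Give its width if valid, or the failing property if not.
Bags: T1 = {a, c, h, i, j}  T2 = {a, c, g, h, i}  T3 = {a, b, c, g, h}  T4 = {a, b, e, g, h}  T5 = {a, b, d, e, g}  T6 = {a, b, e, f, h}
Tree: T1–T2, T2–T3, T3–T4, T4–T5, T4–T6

Yes; width 4.

Vertex coverage: the bags together contain {a, b, c, d, e, f, g, h, i, j}, the full vertex set. Edge coverage: each edge of G has both endpoints in at least one bag. Running intersection: for every vertex, the bags containing it form a connected subtree. All three properties hold, so this is a valid tree decomposition of width max|bag| − 1 = 4, and hence tw(G) ≤ 4.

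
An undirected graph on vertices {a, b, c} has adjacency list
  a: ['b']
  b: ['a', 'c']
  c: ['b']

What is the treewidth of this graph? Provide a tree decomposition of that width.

Treewidth 1.
Bags: B1 = {b, c}  B2 = {a, b}
Tree: B1–B2

The largest bag has 2 vertices, giving width 1; this decomposition certifies tw(G) ≤ 1. Any graph with an edge has treewidth ≥ 1, and G has the edge c–b. Therefore the treewidth is 1.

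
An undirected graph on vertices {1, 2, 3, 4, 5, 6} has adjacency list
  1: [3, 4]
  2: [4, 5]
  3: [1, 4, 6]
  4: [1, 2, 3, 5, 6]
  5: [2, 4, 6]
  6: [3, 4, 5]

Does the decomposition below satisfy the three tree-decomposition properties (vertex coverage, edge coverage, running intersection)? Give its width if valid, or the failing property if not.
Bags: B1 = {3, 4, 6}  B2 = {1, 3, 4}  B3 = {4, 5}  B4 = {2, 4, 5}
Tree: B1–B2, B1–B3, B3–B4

No — edge (6,5) lies in no bag.

A tree decomposition must satisfy three properties: every vertex lies in some bag; for every edge, both endpoints lie together in some bag; and for every vertex, the bags containing it form a connected subtree. Here edge (6,5) lies in no bag, so the decomposition is invalid.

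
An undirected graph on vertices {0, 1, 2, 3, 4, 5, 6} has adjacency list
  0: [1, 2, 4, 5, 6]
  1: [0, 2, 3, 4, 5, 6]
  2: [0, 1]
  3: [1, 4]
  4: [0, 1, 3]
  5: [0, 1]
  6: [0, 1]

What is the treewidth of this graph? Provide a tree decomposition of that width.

Treewidth 2.
One optimal decomposition is:
Bags: B1 = {0, 1, 5}  B2 = {0, 1, 4}  B3 = {1, 3, 4}  B4 = {0, 1, 6}  B5 = {0, 1, 2}
Tree: B1–B2, B2–B3, B2–B4, B4–B5

The largest bag has 3 vertices, giving width 2; this decomposition certifies tw(G) ≤ 2. On the other hand G contains the 3-clique {0, 1, 2}. A clique must lie in a single bag of any decomposition, so no decomposition can have width below 2. Combining the bounds, tw(G) = 2.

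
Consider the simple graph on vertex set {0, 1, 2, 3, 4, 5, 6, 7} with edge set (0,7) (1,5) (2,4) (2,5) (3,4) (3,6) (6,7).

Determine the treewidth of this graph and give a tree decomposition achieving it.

Treewidth 1.
Bags: B1 = {1, 5}  B2 = {2, 5}  B3 = {2, 4}  B4 = {3, 4}  B5 = {3, 6}  B6 = {6, 7}  B7 = {0, 7}
Tree: B1–B2, B2–B3, B3–B4, B4–B5, B5–B6, B6–B7

Each bag holds 2 vertices, so the decomposition has width 1, which upper-bounds the treewidth. G has an edge, so its treewidth is at least 1. The upper and lower bounds meet at 1, so that is the treewidth.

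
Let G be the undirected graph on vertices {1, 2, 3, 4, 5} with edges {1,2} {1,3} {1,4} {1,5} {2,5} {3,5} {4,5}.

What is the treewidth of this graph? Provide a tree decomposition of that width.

Treewidth 2.
Bags: B1 = {1, 4, 5}  B2 = {1, 2, 5}  B3 = {1, 3, 5}
Tree: B1–B2, B1–B3

Each bag holds 3 vertices, so the decomposition has width 2, which upper-bounds the treewidth. Conversely, {1, 2, 5} is a clique of size 3, and the vertices of any clique must share a bag in every tree decomposition; so some bag has ≥ 3 vertices and tw(G) ≥ 2. Hence tw(G) = 2 exactly.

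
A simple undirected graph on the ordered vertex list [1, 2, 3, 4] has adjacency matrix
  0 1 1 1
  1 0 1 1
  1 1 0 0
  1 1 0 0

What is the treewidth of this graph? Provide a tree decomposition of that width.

Every bag has size at most 3, so the width is 3 − 1 = 2 and tw(G) ≤ 2. Conversely, {1, 2, 3} is a clique of size 3, and the vertices of any clique must share a bag in every tree decomposition; so some bag has ≥ 3 vertices and tw(G) ≥ 2. Hence tw(G) = 2 exactly.

Treewidth 2.
One such decomposition:
Bags: B1 = {1, 2, 4}  B2 = {1, 2, 3}
Tree: B1–B2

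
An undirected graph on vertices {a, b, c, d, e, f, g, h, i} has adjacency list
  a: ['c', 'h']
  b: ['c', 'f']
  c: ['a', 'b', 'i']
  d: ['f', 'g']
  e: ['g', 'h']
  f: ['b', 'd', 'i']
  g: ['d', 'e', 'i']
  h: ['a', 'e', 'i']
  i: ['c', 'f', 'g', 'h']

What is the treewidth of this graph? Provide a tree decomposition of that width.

Each bag holds 4 vertices, so the decomposition has width 3, which upper-bounds the treewidth. For the lower bound: the 4 vertex sets {a,b,c}, {h}, {i}, {d,e,f,g} are disjoint, each induces a connected subgraph, and every pair is joined by at least one edge of G. Contracting each set to a single vertex therefore yields K_{4} as a minor, and since treewidth is minor-monotone, tw(G) ≥ tw(K_{4}) = 3. The upper and lower bounds meet at 3, so that is the treewidth.

Treewidth 3.
One such decomposition:
Bags: B1 = {a, b, c, h}  B2 = {b, c, h, i}  B3 = {b, f, h, i}  B4 = {e, f, h, i}  B5 = {e, f, g, i}  B6 = {d, e, f, g}
Tree: B1–B2, B2–B3, B3–B4, B4–B5, B5–B6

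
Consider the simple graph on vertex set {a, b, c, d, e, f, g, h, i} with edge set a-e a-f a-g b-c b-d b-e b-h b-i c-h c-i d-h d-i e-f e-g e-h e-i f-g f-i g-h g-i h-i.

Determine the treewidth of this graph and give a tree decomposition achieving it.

Treewidth 3.
Bags: B1 = {e, g, h, i}  B2 = {b, e, h, i}  B3 = {b, c, h, i}  B4 = {b, d, h, i}  B5 = {e, f, g, i}  B6 = {a, e, f, g}
Tree: B1–B2, B2–B3, B3–B4, B1–B5, B5–B6

The largest bag has 4 vertices, giving width 3; this decomposition certifies tw(G) ≤ 3. Conversely, {a, e, f, g} is a clique of size 4, and the vertices of any clique must share a bag in every tree decomposition; so some bag has ≥ 4 vertices and tw(G) ≥ 3. Combining the bounds, tw(G) = 3.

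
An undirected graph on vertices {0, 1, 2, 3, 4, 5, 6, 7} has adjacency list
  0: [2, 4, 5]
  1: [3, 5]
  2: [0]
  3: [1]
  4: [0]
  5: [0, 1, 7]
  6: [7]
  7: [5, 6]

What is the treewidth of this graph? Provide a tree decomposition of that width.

Treewidth 1.
One such decomposition:
Bags: B1 = {1, 5}  B2 = {1, 3}  B3 = {0, 5}  B4 = {5, 7}  B5 = {0, 2}  B6 = {6, 7}  B7 = {0, 4}
Tree: B1–B2, B1–B3, B3–B4, B3–B5, B4–B6, B5–B7

Each bag holds 2 vertices, so the decomposition has width 1, which upper-bounds the treewidth. Any graph with an edge has treewidth ≥ 1, and G has the edge 1–5. Therefore the treewidth is 1.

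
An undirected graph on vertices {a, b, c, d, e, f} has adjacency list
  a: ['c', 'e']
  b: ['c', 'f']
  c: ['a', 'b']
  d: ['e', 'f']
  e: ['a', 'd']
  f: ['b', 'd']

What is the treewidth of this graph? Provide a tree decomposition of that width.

Each bag holds 3 vertices, so the decomposition has width 2, which upper-bounds the treewidth. For the lower bound, G contains the cycle d–e–a–c–b–f–d, so G is not a forest; only forests have treewidth ≤ 1, hence tw(G) ≥ 2. The upper and lower bounds meet at 2, so that is the treewidth.

Treewidth 2.
One such decomposition:
Bags: B1 = {a, d, e}  B2 = {a, c, d}  B3 = {b, c, d}  B4 = {b, d, f}
Tree: B1–B2, B2–B3, B3–B4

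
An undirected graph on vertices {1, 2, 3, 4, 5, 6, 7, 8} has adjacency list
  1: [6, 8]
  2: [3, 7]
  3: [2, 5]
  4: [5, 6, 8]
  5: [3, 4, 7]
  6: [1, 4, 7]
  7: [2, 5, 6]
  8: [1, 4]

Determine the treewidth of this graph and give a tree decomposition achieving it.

Treewidth 2.
One optimal decomposition is:
Bags: B1 = {1, 6, 8}  B2 = {4, 6, 8}  B3 = {4, 6, 7}  B4 = {4, 5, 7}  B5 = {2, 5, 7}  B6 = {2, 3, 5}
Tree: B1–B2, B2–B3, B3–B4, B4–B5, B5–B6

Every bag has size at most 3, so the width is 3 − 1 = 2 and tw(G) ≤ 2. The edges 1–8–4–6–1 form a cycle, so G is not a tree and its treewidth is at least 2. Therefore the treewidth is 2.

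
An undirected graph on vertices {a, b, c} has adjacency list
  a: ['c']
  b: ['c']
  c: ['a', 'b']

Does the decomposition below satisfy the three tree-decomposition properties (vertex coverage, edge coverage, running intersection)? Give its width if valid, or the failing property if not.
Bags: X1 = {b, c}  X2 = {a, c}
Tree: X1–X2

Yes; width 1.

Every vertex of G appears in some bag (union = {a, b, c}); every edge is covered by a bag; and for each vertex v the set of bags containing v is connected in the bag tree. The decomposition is therefore valid. The largest bag has 2 vertices, so the width is 1.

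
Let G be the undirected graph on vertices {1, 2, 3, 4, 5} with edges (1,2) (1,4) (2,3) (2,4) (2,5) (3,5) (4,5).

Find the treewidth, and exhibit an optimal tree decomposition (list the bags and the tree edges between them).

Treewidth 2.
One optimal decomposition is:
Bags: B1 = {1, 2, 4}  B2 = {2, 4, 5}  B3 = {2, 3, 5}
Tree: B1–B2, B2–B3

The largest bag has 3 vertices, giving width 2; this decomposition certifies tw(G) ≤ 2. For the lower bound, the 3 vertices {2, 3, 5} are pairwise adjacent, and any tree decomposition puts a clique entirely inside one bag — forcing width ≥ 2. Combining the bounds, tw(G) = 2.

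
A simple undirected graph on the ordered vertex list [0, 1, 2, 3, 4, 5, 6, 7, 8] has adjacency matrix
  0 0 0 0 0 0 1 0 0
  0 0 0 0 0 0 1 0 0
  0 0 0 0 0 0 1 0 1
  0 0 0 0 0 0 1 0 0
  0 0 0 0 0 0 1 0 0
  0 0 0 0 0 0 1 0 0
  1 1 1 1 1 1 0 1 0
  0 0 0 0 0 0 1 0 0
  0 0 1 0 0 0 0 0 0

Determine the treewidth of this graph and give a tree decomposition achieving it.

The largest bag has 2 vertices, giving width 1; this decomposition certifies tw(G) ≤ 1. Since G has at least one edge (e.g. 1–6), it is not an edgeless graph, so tw(G) ≥ 1. Hence tw(G) = 1 exactly.

Treewidth 1.
One optimal decomposition is:
Bags: B1 = {1, 6}  B2 = {2, 6}  B3 = {4, 6}  B4 = {3, 6}  B5 = {5, 6}  B6 = {2, 8}  B7 = {6, 7}  B8 = {0, 6}
Tree: B1–B2, B2–B3, B3–B4, B4–B5, B2–B6, B3–B7, B5–B8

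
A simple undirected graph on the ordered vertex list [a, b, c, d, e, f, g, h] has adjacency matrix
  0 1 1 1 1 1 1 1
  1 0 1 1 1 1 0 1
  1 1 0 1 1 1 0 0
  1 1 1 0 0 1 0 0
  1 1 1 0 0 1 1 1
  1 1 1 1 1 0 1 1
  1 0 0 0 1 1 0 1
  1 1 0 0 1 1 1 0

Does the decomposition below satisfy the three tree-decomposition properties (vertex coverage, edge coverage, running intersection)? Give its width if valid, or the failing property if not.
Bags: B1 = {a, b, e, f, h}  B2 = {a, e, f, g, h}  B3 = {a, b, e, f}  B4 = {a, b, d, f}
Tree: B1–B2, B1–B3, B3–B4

No — vertex c appears in no bag.

A tree decomposition must satisfy three properties: every vertex lies in some bag; for every edge, both endpoints lie together in some bag; and for every vertex, the bags containing it form a connected subtree. Here vertex c appears in no bag, so the decomposition is invalid.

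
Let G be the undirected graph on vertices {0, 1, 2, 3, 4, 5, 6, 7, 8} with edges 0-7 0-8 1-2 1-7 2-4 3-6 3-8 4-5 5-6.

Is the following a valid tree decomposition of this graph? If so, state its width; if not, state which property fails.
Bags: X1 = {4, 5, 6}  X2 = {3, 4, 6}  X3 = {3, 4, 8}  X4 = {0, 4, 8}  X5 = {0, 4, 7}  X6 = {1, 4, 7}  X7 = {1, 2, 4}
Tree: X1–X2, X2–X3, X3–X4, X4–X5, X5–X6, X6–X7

Vertex coverage: the bags together contain {0, 1, 2, 3, 4, 5, 6, 7, 8}, the full vertex set. Edge coverage: each edge of G has both endpoints in at least one bag. Running intersection: for every vertex, the bags containing it form a connected subtree. All three properties hold, so this is a valid tree decomposition of width max|bag| − 1 = 2, and hence tw(G) ≤ 2.

Yes; width 2.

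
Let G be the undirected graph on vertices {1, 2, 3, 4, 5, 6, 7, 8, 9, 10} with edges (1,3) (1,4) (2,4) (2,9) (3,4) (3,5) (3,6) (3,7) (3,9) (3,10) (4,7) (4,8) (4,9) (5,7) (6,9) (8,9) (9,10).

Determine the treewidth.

2

A width-2 tree decomposition is:
Bags: B1 = {2, 4, 9}  B2 = {3, 4, 9}  B3 = {3, 4, 7}  B4 = {3, 5, 7}  B5 = {3, 6, 9}  B6 = {4, 8, 9}  B7 = {1, 3, 4}  B8 = {3, 9, 10}
Tree: B1–B2, B2–B3, B3–B4, B2–B5, B1–B6, B3–B7, B5–B8
Every bag has size at most 3, so the width is 3 − 1 = 2 and tw(G) ≤ 2. Conversely, {4, 8, 9} is a clique of size 3, and the vertices of any clique must share a bag in every tree decomposition; so some bag has ≥ 3 vertices and tw(G) ≥ 2. Hence tw(G) = 2 exactly.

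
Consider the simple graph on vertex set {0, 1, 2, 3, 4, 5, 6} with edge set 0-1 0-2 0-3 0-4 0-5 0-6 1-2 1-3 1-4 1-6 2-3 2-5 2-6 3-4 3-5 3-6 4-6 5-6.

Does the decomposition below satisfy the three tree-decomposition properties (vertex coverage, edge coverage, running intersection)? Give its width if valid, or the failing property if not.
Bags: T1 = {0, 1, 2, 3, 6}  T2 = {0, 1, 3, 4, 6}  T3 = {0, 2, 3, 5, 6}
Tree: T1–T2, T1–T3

Vertex coverage: the bags together contain {0, 1, 2, 3, 4, 5, 6}, the full vertex set. Edge coverage: each edge of G has both endpoints in at least one bag. Running intersection: for every vertex, the bags containing it form a connected subtree. All three properties hold, so this is a valid tree decomposition of width max|bag| − 1 = 4, and hence tw(G) ≤ 4.

Yes; width 4.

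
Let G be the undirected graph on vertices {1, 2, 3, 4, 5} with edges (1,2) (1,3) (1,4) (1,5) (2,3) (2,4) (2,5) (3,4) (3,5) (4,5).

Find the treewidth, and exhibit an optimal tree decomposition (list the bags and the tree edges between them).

Treewidth 4.
Bags: B1 = {1, 2, 3, 4, 5}
Tree: (single bag)

A single bag containing all 5 vertices is trivially a valid decomposition of width 4. On the other hand G contains the 5-clique {1, 2, 3, 4, 5}. A clique must lie in a single bag of any decomposition, so no decomposition can have width below 4. Therefore the treewidth is 4.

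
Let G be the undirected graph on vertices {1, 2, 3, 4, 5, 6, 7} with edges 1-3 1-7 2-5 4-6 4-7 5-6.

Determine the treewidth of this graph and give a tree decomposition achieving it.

Every bag has size at most 2, so the width is 2 − 1 = 1 and tw(G) ≤ 1. Any graph with an edge has treewidth ≥ 1, and G has the edge 2–5. Hence tw(G) = 1 exactly.

Treewidth 1.
One such decomposition:
Bags: B1 = {2, 5}  B2 = {5, 6}  B3 = {4, 6}  B4 = {4, 7}  B5 = {1, 7}  B6 = {1, 3}
Tree: B1–B2, B2–B3, B3–B4, B4–B5, B5–B6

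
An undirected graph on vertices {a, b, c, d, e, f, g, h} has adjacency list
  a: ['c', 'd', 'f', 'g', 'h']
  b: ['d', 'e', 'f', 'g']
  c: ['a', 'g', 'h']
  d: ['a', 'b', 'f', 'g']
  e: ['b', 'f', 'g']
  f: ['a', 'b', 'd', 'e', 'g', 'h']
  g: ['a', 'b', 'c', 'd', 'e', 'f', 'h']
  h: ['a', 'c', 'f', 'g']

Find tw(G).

3

A width-3 tree decomposition is:
Bags: B1 = {b, d, f, g}  B2 = {a, d, f, g}  B3 = {a, f, g, h}  B4 = {b, e, f, g}  B5 = {a, c, g, h}
Tree: B1–B2, B2–B3, B1–B4, B3–B5
Each bag holds 4 vertices, so the decomposition has width 3, which upper-bounds the treewidth. For the lower bound, the 4 vertices {a, c, g, h} are pairwise adjacent, and any tree decomposition puts a clique entirely inside one bag — forcing width ≥ 3. Therefore the treewidth is 3.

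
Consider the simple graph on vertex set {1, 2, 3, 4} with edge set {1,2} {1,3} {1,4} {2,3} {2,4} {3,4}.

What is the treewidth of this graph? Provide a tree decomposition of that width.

Treewidth 3.
One such decomposition:
Bags: B1 = {1, 2, 3, 4}
Tree: (single bag)

A single bag containing all 4 vertices is trivially a valid decomposition of width 3. Conversely, {1, 2, 3, 4} is a clique of size 4, and the vertices of any clique must share a bag in every tree decomposition; so some bag has ≥ 4 vertices and tw(G) ≥ 3. Hence tw(G) = 3 exactly.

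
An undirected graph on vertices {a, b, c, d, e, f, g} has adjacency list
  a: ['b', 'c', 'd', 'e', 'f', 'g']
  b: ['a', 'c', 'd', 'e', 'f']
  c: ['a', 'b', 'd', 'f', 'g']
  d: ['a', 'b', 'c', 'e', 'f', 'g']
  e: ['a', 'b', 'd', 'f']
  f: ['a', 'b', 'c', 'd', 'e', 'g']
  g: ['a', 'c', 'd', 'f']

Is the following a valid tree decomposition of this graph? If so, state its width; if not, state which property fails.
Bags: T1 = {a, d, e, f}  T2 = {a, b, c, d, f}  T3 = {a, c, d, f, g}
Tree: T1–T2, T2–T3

No — edge (b,e) lies in no bag.

A tree decomposition must satisfy three properties: every vertex lies in some bag; for every edge, both endpoints lie together in some bag; and for every vertex, the bags containing it form a connected subtree. Here edge (b,e) lies in no bag, so the decomposition is invalid.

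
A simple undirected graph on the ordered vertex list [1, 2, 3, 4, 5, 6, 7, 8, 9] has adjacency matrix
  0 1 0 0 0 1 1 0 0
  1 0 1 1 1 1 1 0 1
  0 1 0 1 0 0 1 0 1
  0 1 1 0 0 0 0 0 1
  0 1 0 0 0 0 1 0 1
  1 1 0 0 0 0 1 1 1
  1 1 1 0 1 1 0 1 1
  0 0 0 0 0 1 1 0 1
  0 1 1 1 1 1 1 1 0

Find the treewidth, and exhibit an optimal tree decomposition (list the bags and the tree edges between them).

Treewidth 3.
One optimal decomposition is:
Bags: B1 = {2, 6, 7, 9}  B2 = {2, 5, 7, 9}  B3 = {2, 3, 7, 9}  B4 = {2, 3, 4, 9}  B5 = {1, 2, 6, 7}  B6 = {6, 7, 8, 9}
Tree: B1–B2, B2–B3, B3–B4, B1–B5, B1–B6

Each bag holds 4 vertices, so the decomposition has width 3, which upper-bounds the treewidth. For the lower bound, the 4 vertices {6, 7, 8, 9} are pairwise adjacent, and any tree decomposition puts a clique entirely inside one bag — forcing width ≥ 3. Therefore the treewidth is 3.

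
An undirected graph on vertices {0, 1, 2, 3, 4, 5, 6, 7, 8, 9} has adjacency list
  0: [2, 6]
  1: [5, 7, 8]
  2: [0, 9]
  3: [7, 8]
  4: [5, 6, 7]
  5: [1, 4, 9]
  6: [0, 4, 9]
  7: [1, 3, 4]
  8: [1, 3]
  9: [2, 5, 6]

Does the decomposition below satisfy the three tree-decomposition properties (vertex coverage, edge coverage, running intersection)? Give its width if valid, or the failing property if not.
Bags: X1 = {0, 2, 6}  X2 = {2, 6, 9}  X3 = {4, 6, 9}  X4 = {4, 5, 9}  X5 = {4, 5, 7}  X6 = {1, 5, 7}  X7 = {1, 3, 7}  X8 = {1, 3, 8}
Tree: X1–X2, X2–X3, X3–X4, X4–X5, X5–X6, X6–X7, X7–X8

Every vertex of G appears in some bag (union = {0, 1, 2, 3, 4, 5, 6, 7, 8, 9}); every edge is covered by a bag; and for each vertex v the set of bags containing v is connected in the bag tree. The decomposition is therefore valid. The largest bag has 3 vertices, so the width is 2.

Yes; width 2.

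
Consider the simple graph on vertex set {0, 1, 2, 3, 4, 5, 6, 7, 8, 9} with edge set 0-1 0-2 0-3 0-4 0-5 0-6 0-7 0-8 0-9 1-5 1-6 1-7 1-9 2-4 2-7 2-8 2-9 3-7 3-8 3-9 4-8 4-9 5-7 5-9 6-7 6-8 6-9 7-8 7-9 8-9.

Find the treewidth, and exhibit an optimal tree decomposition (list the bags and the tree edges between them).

Treewidth 4.
One such decomposition:
Bags: B1 = {0, 3, 7, 8, 9}  B2 = {0, 6, 7, 8, 9}  B3 = {0, 1, 6, 7, 9}  B4 = {0, 2, 7, 8, 9}  B5 = {0, 2, 4, 8, 9}  B6 = {0, 1, 5, 7, 9}
Tree: B1–B2, B2–B3, B1–B4, B4–B5, B3–B6

Each bag holds 5 vertices, so the decomposition has width 4, which upper-bounds the treewidth. Conversely, {0, 2, 4, 8, 9} is a clique of size 5, and the vertices of any clique must share a bag in every tree decomposition; so some bag has ≥ 5 vertices and tw(G) ≥ 4. The upper and lower bounds meet at 4, so that is the treewidth.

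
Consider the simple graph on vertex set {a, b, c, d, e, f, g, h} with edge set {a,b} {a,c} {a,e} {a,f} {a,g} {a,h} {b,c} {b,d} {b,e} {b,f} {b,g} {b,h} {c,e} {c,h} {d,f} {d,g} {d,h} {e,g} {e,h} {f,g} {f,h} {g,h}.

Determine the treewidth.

4

A width-4 tree decomposition is:
Bags: B1 = {a, b, f, g, h}  B2 = {b, d, f, g, h}  B3 = {a, b, e, g, h}  B4 = {a, b, c, e, h}
Tree: B1–B2, B1–B3, B3–B4
Each bag holds 5 vertices, so the decomposition has width 4, which upper-bounds the treewidth. Conversely, {a, b, e, g, h} is a clique of size 5, and the vertices of any clique must share a bag in every tree decomposition; so some bag has ≥ 5 vertices and tw(G) ≥ 4. The upper and lower bounds meet at 4, so that is the treewidth.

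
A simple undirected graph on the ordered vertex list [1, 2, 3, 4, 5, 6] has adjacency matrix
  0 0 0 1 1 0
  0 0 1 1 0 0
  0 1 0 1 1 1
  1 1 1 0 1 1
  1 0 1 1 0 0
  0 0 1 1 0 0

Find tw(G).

2

A width-2 tree decomposition is:
Bags: B1 = {3, 4, 5}  B2 = {2, 3, 4}  B3 = {1, 4, 5}  B4 = {3, 4, 6}
Tree: B1–B2, B1–B3, B1–B4
Each bag holds 3 vertices, so the decomposition has width 2, which upper-bounds the treewidth. On the other hand G contains the 3-clique {1, 4, 5}. A clique must lie in a single bag of any decomposition, so no decomposition can have width below 2. Therefore the treewidth is 2.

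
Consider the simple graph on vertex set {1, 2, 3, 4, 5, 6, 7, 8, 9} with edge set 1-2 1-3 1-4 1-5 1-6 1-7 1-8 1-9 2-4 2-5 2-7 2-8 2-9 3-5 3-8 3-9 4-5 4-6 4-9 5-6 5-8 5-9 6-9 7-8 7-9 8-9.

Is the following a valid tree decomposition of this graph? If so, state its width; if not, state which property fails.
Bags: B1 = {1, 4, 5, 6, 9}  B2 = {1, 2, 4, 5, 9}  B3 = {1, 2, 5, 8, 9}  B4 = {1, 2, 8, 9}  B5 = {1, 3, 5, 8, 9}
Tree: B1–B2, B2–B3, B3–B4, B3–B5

A tree decomposition must satisfy three properties: every vertex lies in some bag; for every edge, both endpoints lie together in some bag; and for every vertex, the bags containing it form a connected subtree. Here vertex 7 appears in no bag, so the decomposition is invalid.

No — vertex 7 appears in no bag.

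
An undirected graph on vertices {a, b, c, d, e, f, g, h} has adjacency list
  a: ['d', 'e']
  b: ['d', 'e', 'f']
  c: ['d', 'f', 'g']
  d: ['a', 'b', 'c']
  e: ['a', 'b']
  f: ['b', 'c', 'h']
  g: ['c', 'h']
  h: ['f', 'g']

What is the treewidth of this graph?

A width-2 tree decomposition is:
Bags: B1 = {c, g, h}  B2 = {c, f, h}  B3 = {c, d, f}  B4 = {b, d, f}  B5 = {a, b, d}  B6 = {a, b, e}
Tree: B1–B2, B2–B3, B3–B4, B4–B5, B5–B6
Each bag holds 3 vertices, so the decomposition has width 2, which upper-bounds the treewidth. The edges g–h–f–c–g form a cycle, so G is not a tree and its treewidth is at least 2. The upper and lower bounds meet at 2, so that is the treewidth.

2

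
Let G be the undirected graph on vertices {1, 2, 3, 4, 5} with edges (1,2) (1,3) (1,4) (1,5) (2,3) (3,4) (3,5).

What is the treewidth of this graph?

A width-2 tree decomposition is:
Bags: B1 = {1, 2, 3}  B2 = {1, 3, 5}  B3 = {1, 3, 4}
Tree: B1–B2, B2–B3
Every bag has size at most 3, so the width is 3 − 1 = 2 and tw(G) ≤ 2. On the other hand G contains the 3-clique {1, 2, 3}. A clique must lie in a single bag of any decomposition, so no decomposition can have width below 2. Combining the bounds, tw(G) = 2.

2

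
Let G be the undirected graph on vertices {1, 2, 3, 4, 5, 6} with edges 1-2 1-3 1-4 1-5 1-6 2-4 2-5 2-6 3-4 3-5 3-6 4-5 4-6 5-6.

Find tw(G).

4

A width-4 tree decomposition is:
Bags: B1 = {1, 2, 4, 5, 6}  B2 = {1, 3, 4, 5, 6}
Tree: B1–B2
Each bag holds 5 vertices, so the decomposition has width 4, which upper-bounds the treewidth. On the other hand G contains the 5-clique {1, 2, 4, 5, 6}. A clique must lie in a single bag of any decomposition, so no decomposition can have width below 4. The upper and lower bounds meet at 4, so that is the treewidth.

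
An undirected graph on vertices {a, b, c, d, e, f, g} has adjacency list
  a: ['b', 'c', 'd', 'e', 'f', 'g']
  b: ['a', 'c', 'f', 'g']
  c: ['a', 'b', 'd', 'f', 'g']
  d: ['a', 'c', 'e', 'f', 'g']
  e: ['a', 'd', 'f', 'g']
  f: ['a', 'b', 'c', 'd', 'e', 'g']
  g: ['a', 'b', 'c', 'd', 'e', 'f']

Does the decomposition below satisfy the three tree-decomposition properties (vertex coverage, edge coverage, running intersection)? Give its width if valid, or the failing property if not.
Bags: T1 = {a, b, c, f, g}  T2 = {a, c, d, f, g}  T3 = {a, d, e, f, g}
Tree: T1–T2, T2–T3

Yes; width 4.

Every vertex of G appears in some bag (union = {a, b, c, d, e, f, g}); every edge is covered by a bag; and for each vertex v the set of bags containing v is connected in the bag tree. The decomposition is therefore valid. The largest bag has 5 vertices, so the width is 4.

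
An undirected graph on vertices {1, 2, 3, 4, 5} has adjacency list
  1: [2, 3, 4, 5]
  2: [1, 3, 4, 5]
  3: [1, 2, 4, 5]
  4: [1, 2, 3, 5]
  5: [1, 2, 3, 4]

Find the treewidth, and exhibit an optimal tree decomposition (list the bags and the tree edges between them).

With just one bag of size 5, the width is 5 − 1 = 4, so tw(G) ≤ 4. On the other hand G contains the 5-clique {1, 2, 3, 4, 5}. A clique must lie in a single bag of any decomposition, so no decomposition can have width below 4. The upper and lower bounds meet at 4, so that is the treewidth.

Treewidth 4.
One such decomposition:
Bags: B1 = {1, 2, 3, 4, 5}
Tree: (single bag)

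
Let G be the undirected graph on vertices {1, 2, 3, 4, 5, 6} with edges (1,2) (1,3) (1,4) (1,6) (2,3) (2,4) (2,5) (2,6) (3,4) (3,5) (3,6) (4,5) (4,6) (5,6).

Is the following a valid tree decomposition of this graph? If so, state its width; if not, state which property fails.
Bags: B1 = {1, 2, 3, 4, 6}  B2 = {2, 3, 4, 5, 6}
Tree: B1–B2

Yes; width 4.

Every vertex of G appears in some bag (union = {1, 2, 3, 4, 5, 6}); every edge is covered by a bag; and for each vertex v the set of bags containing v is connected in the bag tree. The decomposition is therefore valid. The largest bag has 5 vertices, so the width is 4.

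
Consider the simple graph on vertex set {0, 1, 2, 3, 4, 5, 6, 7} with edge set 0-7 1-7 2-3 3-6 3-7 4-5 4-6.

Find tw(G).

A width-1 tree decomposition is:
Bags: B1 = {3, 6}  B2 = {4, 6}  B3 = {2, 3}  B4 = {3, 7}  B5 = {1, 7}  B6 = {0, 7}  B7 = {4, 5}
Tree: B1–B2, B1–B3, B3–B4, B4–B5, B4–B6, B2–B7
Every bag has size at most 2, so the width is 2 − 1 = 1 and tw(G) ≤ 1. G has an edge, so its treewidth is at least 1. Hence tw(G) = 1 exactly.

1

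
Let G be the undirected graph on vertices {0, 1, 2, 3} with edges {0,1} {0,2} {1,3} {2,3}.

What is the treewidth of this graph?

2

A width-2 tree decomposition is:
Bags: B1 = {0, 2, 3}  B2 = {0, 1, 3}
Tree: B1–B2
The largest bag has 3 vertices, giving width 2; this decomposition certifies tw(G) ≤ 2. For the lower bound, G contains the cycle 3–2–0–1–3, so G is not a forest; only forests have treewidth ≤ 1, hence tw(G) ≥ 2. Combining the bounds, tw(G) = 2.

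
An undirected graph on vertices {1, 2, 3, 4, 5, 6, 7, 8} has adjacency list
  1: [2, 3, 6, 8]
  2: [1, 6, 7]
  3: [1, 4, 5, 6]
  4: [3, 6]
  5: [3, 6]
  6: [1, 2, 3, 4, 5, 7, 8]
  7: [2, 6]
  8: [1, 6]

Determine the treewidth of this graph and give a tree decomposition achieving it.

Every bag has size at most 3, so the width is 3 − 1 = 2 and tw(G) ≤ 2. For the lower bound, the 3 vertices {1, 6, 8} are pairwise adjacent, and any tree decomposition puts a clique entirely inside one bag — forcing width ≥ 2. Combining the bounds, tw(G) = 2.

Treewidth 2.
One optimal decomposition is:
Bags: B1 = {1, 2, 6}  B2 = {1, 6, 8}  B3 = {1, 3, 6}  B4 = {3, 5, 6}  B5 = {3, 4, 6}  B6 = {2, 6, 7}
Tree: B1–B2, B1–B3, B3–B4, B4–B5, B1–B6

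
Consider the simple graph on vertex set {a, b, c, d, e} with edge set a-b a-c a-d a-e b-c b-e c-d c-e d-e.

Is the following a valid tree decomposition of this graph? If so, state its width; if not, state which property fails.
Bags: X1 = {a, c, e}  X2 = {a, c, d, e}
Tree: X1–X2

No — vertex b appears in no bag.

A tree decomposition must satisfy three properties: every vertex lies in some bag; for every edge, both endpoints lie together in some bag; and for every vertex, the bags containing it form a connected subtree. Here vertex b appears in no bag, so the decomposition is invalid.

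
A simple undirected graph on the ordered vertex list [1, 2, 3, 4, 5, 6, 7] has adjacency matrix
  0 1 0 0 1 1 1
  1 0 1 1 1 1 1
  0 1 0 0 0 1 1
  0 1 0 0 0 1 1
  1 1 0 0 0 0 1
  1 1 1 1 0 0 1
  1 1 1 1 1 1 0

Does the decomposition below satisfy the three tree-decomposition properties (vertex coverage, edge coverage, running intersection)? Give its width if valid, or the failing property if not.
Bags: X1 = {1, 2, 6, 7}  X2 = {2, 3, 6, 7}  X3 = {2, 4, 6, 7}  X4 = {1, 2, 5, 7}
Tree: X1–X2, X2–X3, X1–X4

Yes; width 3.

Every vertex of G appears in some bag (union = {1, 2, 3, 4, 5, 6, 7}); every edge is covered by a bag; and for each vertex v the set of bags containing v is connected in the bag tree. The decomposition is therefore valid. The largest bag has 4 vertices, so the width is 3.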